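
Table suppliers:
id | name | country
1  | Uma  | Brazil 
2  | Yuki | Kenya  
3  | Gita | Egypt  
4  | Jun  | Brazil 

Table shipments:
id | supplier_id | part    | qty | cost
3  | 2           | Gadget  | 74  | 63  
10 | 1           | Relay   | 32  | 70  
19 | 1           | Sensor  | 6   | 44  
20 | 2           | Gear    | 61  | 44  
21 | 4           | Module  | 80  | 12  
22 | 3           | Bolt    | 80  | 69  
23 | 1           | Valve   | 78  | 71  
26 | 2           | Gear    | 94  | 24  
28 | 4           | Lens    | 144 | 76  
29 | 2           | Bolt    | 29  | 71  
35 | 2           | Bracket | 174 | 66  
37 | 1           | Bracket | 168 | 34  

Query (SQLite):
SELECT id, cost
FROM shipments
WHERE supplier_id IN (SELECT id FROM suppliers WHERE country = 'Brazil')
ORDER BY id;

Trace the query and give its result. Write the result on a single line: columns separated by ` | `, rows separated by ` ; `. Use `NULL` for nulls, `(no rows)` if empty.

Inner query: suppliers.id where country = 'Brazil'.
Outer: keep shipments rows whose supplier_id is in that set.
Inner query → {1, 4}

10 | 70 ; 19 | 44 ; 21 | 12 ; 23 | 71 ; 28 | 76 ; 37 | 34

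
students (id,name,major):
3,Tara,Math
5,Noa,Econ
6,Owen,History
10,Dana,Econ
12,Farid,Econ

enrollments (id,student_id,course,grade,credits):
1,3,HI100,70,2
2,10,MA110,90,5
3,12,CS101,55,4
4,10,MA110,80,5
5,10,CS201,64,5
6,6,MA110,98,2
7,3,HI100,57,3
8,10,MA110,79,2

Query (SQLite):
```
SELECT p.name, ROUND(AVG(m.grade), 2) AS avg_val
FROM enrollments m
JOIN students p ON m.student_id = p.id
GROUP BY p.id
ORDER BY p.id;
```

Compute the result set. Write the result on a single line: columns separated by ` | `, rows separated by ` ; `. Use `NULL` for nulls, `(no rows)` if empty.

Tara | 63.5 ; Owen | 98 ; Dana | 78.25 ; Farid | 55

Join each enrollments row to its students via student_id.
Group joined rows by students.id; compute ROUND(AVG(m.grade), 2) per group.
  3: ids {1, 7} → ROUND(AVG(m.grade), 2)=63.5
  6: ids {6} → ROUND(AVG(m.grade), 2)=98
  10: ids {2, 4, 5, 8} → ROUND(AVG(m.grade), 2)=78.25
  12: ids {3} → ROUND(AVG(m.grade), 2)=55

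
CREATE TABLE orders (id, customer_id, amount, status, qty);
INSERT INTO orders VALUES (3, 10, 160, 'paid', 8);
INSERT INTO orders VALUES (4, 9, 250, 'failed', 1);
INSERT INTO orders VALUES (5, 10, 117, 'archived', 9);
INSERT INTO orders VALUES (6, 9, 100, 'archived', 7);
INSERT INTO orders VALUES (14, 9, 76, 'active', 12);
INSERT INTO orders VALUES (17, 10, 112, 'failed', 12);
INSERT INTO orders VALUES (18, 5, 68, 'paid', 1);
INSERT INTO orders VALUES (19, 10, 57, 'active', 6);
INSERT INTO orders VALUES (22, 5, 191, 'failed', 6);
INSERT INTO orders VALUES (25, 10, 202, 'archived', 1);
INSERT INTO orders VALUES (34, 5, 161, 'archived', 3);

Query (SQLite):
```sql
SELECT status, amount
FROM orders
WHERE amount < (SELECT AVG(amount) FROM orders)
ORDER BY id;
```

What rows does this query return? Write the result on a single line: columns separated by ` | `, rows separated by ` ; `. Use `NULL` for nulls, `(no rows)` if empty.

Scalar subquery: AVG(amount) over all orders rows = 135.818182 (≈; comparison uses full precision).
Keep rows where amount < that value.

archived | 117 ; archived | 100 ; active | 76 ; failed | 112 ; paid | 68 ; active | 57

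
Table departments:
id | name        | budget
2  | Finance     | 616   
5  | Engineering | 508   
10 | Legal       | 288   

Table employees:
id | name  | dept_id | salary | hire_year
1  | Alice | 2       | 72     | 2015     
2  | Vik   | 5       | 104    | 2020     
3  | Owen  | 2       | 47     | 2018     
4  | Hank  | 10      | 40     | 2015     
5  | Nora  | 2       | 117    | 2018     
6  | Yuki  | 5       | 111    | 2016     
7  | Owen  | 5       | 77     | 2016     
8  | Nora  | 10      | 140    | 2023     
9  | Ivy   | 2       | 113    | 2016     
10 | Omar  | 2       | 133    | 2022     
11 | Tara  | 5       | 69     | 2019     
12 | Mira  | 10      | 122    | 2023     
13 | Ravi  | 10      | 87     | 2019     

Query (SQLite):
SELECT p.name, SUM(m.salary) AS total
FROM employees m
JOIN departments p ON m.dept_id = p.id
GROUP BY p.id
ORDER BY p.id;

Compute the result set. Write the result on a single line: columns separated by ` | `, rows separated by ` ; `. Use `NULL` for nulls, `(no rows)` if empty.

Join each employees row to its departments via dept_id.
Group joined rows by departments.id; compute SUM(m.salary) per group.
  2: ids {1, 3, 5, 9, 10} → SUM(m.salary)=482
  5: ids {2, 6, 7, 11} → SUM(m.salary)=361
  10: ids {4, 8, 12, 13} → SUM(m.salary)=389

Finance | 482 ; Engineering | 361 ; Legal | 389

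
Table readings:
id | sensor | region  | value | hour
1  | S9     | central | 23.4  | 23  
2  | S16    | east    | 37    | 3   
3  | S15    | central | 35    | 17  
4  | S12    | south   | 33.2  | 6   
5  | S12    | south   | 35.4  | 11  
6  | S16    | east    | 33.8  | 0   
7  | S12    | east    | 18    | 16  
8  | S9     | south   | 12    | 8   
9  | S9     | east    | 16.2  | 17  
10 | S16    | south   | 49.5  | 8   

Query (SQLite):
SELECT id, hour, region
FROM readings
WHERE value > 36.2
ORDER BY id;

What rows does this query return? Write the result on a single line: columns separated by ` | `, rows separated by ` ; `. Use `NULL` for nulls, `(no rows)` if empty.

2 | 3 | east ; 10 | 8 | south

value > 36.2: ids {2, 10}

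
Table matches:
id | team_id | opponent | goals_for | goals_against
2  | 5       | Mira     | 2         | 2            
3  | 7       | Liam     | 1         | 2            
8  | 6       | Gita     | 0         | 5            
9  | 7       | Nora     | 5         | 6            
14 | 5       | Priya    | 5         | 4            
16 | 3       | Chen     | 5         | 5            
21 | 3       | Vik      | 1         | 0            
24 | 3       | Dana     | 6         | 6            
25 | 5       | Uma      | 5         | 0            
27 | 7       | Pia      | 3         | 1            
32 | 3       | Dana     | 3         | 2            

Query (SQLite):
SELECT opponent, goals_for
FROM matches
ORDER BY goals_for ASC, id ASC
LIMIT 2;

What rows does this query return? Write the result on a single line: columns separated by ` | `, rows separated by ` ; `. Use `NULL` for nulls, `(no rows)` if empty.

Gita | 0 ; Liam | 1

Sort by goals_for asc, tiebreak id asc: (0, id=8), (1, id=3), (1, id=21), (2, id=2), (3, id=27) …. Take first 2.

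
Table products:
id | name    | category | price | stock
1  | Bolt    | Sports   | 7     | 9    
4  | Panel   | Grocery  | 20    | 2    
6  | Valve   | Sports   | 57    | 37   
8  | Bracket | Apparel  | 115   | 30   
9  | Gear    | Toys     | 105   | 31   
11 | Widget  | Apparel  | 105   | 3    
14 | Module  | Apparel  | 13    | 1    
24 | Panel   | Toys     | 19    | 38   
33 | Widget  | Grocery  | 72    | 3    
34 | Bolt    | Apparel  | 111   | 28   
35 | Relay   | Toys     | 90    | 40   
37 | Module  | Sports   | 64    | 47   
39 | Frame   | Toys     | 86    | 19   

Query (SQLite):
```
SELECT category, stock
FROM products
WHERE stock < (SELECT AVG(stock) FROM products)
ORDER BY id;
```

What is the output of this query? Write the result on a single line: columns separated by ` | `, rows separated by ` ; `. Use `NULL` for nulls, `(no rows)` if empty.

Scalar subquery: AVG(stock) over all products rows = 22.153846 (≈; comparison uses full precision).
Keep rows where stock < that value.

Sports | 9 ; Grocery | 2 ; Apparel | 3 ; Apparel | 1 ; Grocery | 3 ; Toys | 19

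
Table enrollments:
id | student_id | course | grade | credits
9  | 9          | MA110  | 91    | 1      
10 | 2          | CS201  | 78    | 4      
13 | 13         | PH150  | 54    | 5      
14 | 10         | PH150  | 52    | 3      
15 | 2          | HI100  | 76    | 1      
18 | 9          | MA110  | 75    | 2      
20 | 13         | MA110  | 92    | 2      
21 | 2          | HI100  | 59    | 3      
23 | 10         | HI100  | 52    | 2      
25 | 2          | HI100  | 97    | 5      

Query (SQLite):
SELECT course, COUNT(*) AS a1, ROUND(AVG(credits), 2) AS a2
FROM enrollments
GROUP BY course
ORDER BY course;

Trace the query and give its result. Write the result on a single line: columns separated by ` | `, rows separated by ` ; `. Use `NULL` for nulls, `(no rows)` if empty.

CS201 | 1 | 4 ; HI100 | 4 | 2.75 ; MA110 | 3 | 1.67 ; PH150 | 2 | 4

Group enrollments by course.
Per group compute: COUNT(*), ROUND(AVG(credits), 2).
  CS201: ids {10} → COUNT(*)=1, ROUND(AVG(credits), 2)=4
  HI100: ids {15, 21, 23, 25} → COUNT(*)=4, ROUND(AVG(credits), 2)=2.75
  MA110: ids {9, 18, 20} → COUNT(*)=3, ROUND(AVG(credits), 2)=1.67
  PH150: ids {13, 14} → COUNT(*)=2, ROUND(AVG(credits), 2)=4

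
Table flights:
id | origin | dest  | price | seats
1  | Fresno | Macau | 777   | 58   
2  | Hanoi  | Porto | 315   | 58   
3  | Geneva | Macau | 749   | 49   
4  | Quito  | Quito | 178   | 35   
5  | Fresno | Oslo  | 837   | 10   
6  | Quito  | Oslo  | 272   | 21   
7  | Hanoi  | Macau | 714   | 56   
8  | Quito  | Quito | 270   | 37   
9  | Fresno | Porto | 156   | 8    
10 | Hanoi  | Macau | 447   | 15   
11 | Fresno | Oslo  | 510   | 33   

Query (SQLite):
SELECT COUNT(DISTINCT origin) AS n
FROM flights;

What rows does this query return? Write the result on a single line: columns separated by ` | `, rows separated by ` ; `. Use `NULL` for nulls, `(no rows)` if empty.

4

Count distinct non-NULL origin values.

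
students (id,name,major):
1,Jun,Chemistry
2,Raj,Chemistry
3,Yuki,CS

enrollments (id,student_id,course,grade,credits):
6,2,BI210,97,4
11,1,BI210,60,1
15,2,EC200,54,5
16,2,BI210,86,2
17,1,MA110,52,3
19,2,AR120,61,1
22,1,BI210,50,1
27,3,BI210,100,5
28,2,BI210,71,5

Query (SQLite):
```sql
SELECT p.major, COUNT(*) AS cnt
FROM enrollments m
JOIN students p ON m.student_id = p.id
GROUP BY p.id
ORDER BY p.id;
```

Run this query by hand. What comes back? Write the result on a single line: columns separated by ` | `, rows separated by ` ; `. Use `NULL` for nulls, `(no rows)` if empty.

Join each enrollments row to its students via student_id.
Group joined rows by students.id; compute COUNT(*) per group.
  1: ids {11, 17, 22} → COUNT(*)=3
  2: ids {6, 15, 16, 19, 28} → COUNT(*)=5
  3: ids {27} → COUNT(*)=1

Chemistry | 3 ; Chemistry | 5 ; CS | 1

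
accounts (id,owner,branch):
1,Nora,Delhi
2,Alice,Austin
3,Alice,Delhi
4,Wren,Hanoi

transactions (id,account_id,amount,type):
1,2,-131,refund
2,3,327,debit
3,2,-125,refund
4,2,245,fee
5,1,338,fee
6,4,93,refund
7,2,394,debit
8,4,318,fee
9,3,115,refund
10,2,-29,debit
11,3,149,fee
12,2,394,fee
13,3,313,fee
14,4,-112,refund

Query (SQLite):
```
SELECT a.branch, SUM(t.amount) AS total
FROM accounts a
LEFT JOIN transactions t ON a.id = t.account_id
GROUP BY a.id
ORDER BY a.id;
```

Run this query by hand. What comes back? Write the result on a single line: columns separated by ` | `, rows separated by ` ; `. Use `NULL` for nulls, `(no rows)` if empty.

Delhi | 338 ; Austin | 748 ; Delhi | 904 ; Hanoi | 299

LEFT JOIN keeps every accounts row; unmatched ones get NULL for transactions columns.
Group by accounts.id and compute SUM(t.amount). SUM over an all-NULL group is NULL.
  1: ids {5} → SUM(t.amount)=338
  2: ids {1, 3, 4, 7, 10, 12} → SUM(t.amount)=748
  3: ids {2, 9, 11, 13} → SUM(t.amount)=904
  4: ids {6, 8, 14} → SUM(t.amount)=299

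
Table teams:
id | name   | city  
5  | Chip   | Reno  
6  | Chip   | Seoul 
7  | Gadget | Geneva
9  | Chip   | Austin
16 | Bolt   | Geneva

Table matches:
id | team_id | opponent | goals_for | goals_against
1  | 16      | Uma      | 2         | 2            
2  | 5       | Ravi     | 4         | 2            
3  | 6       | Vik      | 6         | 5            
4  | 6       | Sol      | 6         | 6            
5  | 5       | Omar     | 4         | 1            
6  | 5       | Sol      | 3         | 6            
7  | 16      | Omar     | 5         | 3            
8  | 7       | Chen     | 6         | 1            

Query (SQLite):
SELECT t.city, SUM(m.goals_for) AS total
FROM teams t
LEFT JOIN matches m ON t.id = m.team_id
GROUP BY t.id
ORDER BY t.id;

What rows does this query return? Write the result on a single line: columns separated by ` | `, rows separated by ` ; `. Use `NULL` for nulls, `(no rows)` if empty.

Reno | 11 ; Seoul | 12 ; Geneva | 6 ; Austin | NULL ; Geneva | 7

LEFT JOIN keeps every teams row; unmatched ones get NULL for matches columns.
Group by teams.id and compute SUM(m.goals_for). SUM over an all-NULL group is NULL.
  5: ids {2, 5, 6} → SUM(m.goals_for)=11
  6: ids {3, 4} → SUM(m.goals_for)=12
  7: ids {8} → SUM(m.goals_for)=6
  9: ids {—} → SUM(m.goals_for)=NULL
  16: ids {1, 7} → SUM(m.goals_for)=7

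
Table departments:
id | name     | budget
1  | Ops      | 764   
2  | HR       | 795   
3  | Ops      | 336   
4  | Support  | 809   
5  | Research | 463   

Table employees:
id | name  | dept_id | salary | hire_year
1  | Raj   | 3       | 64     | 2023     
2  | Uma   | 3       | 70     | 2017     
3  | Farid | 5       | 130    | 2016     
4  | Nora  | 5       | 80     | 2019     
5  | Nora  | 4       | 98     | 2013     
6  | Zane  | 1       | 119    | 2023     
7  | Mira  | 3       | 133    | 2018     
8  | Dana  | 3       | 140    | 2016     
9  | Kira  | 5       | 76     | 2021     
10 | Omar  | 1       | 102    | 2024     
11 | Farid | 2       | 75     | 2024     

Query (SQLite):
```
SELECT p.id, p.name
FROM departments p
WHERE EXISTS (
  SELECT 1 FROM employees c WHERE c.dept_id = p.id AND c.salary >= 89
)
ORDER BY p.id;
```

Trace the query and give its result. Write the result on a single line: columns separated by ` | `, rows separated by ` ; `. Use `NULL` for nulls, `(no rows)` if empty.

For each departments row, check whether any employees with matching dept_id has salary >= 89.
Keep rows where that is true.

1 | Ops ; 3 | Ops ; 4 | Support ; 5 | Research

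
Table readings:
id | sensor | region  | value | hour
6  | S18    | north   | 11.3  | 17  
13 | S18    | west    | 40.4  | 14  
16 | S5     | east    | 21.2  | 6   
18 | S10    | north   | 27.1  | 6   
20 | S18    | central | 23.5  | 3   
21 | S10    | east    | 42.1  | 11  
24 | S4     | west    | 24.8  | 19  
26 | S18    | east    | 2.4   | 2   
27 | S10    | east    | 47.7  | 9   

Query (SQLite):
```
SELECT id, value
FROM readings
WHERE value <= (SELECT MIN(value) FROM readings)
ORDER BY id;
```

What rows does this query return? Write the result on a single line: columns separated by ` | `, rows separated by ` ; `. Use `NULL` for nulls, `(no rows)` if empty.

Scalar subquery: MIN(value) over all readings rows = 2.4.
Keep rows where value <= that value.

26 | 2.4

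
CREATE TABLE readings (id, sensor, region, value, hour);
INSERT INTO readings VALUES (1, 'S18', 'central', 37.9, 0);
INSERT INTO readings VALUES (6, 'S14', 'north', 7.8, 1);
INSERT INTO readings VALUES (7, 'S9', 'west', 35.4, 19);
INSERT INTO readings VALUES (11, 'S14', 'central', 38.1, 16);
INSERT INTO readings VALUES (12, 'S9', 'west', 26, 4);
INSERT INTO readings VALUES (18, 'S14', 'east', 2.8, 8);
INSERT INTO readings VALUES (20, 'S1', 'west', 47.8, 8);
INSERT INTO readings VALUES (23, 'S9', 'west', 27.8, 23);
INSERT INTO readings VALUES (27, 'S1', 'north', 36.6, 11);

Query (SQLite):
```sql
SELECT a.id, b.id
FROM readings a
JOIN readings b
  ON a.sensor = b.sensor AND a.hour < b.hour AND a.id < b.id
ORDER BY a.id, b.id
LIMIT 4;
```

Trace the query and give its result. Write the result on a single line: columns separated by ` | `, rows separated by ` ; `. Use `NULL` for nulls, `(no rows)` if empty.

6 | 11 ; 6 | 18 ; 7 | 23 ; 12 | 23

Pairs (a,b) with same sensor, a.hour < b.hour, a.id < b.id.
sensor groups: S1:{20,27} S14:{6,11,18} S18:{1} S9:{7,12,23}
Ordered by (a.id, b.id); first 4.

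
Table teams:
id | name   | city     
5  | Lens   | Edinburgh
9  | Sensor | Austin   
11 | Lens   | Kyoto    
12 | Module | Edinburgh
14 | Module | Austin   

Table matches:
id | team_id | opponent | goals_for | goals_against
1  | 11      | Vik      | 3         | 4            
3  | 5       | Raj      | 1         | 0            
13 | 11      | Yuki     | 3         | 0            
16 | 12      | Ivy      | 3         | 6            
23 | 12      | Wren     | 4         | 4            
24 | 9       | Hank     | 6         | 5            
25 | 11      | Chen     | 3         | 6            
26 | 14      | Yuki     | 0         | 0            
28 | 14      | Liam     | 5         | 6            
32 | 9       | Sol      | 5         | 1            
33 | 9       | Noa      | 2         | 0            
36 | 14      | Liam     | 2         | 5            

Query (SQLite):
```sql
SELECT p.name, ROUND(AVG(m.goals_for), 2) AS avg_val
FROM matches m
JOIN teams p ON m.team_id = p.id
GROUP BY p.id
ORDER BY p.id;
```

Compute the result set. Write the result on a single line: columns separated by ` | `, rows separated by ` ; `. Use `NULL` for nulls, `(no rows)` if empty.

Join each matches row to its teams via team_id.
Group joined rows by teams.id; compute ROUND(AVG(m.goals_for), 2) per group.
  5: ids {3} → ROUND(AVG(m.goals_for), 2)=1
  9: ids {24, 32, 33} → ROUND(AVG(m.goals_for), 2)=4.33
  11: ids {1, 13, 25} → ROUND(AVG(m.goals_for), 2)=3
  12: ids {16, 23} → ROUND(AVG(m.goals_for), 2)=3.5
  14: ids {26, 28, 36} → ROUND(AVG(m.goals_for), 2)=2.33

Lens | 1 ; Sensor | 4.33 ; Lens | 3 ; Module | 3.5 ; Module | 2.33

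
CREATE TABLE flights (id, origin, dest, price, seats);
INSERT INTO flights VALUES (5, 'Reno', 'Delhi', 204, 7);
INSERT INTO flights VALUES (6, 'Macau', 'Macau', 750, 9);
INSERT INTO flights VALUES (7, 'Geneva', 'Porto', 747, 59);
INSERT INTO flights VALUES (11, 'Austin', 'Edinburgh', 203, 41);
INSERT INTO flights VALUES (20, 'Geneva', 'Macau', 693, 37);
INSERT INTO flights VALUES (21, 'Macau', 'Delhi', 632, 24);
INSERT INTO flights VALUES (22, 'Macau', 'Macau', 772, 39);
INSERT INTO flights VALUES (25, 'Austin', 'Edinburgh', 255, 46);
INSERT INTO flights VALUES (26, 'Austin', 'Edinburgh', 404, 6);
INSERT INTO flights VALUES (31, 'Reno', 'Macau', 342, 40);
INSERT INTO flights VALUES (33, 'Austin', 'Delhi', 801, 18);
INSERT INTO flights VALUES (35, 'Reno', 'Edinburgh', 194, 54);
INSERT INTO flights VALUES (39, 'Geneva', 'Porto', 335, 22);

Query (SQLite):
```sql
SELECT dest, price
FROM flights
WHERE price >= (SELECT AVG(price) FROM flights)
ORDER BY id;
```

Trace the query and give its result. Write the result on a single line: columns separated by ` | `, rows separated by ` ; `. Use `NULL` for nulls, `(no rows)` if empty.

Scalar subquery: AVG(price) over all flights rows = 487.076923 (≈; comparison uses full precision).
Keep rows where price >= that value.

Macau | 750 ; Porto | 747 ; Macau | 693 ; Delhi | 632 ; Macau | 772 ; Delhi | 801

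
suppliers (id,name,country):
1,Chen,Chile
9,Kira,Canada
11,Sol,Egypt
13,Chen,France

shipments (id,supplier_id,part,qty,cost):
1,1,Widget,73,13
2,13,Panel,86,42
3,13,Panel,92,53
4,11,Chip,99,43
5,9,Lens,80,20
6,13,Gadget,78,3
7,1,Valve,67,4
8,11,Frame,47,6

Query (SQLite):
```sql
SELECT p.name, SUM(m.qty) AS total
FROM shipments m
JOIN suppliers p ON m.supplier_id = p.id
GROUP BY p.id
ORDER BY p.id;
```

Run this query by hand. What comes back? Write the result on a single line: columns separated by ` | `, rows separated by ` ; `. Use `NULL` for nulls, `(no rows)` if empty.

Join each shipments row to its suppliers via supplier_id.
Group joined rows by suppliers.id; compute SUM(m.qty) per group.
  1: ids {1, 7} → SUM(m.qty)=140
  9: ids {5} → SUM(m.qty)=80
  11: ids {4, 8} → SUM(m.qty)=146
  13: ids {2, 3, 6} → SUM(m.qty)=256

Chen | 140 ; Kira | 80 ; Sol | 146 ; Chen | 256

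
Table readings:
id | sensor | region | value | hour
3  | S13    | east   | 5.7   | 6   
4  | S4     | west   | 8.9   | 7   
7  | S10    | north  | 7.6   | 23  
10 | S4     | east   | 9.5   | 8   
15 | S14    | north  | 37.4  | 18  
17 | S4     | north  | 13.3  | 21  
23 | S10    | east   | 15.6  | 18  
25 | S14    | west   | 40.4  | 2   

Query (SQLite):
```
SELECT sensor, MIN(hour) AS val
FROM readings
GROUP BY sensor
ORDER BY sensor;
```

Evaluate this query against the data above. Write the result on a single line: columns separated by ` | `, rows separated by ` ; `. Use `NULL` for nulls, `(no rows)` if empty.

Partition readings by sensor; compute MIN(hour) within each group.
  S10: ids {7, 23} → MIN(hour)=18
  S13: ids {3} → MIN(hour)=6
  S14: ids {15, 25} → MIN(hour)=2
  S4: ids {4, 10, 17} → MIN(hour)=7

S10 | 18 ; S13 | 6 ; S14 | 2 ; S4 | 7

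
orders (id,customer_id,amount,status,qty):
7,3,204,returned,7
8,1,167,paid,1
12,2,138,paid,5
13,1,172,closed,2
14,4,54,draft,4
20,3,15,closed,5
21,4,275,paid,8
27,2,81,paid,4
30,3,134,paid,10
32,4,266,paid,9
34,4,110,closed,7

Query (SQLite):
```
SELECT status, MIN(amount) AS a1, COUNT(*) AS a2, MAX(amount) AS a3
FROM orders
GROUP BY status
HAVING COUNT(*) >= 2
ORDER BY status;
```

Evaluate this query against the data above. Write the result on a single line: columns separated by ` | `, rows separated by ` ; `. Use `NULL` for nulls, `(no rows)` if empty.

Group orders by status.
Per group compute: MIN(amount), COUNT(*), MAX(amount).
HAVING: drop groups with fewer than 2 rows.
  closed: ids {13, 20, 34} → MIN(amount)=15, COUNT(*)=3, MAX(amount)=172
  draft: ids {14} → MIN(amount)=54, COUNT(*)=1, MAX(amount)=54
  paid: ids {8, 12, 21, 27, 30, 32} → MIN(amount)=81, COUNT(*)=6, MAX(amount)=275
  returned: ids {7} → MIN(amount)=204, COUNT(*)=1, MAX(amount)=204

closed | 15 | 3 | 172 ; paid | 81 | 6 | 275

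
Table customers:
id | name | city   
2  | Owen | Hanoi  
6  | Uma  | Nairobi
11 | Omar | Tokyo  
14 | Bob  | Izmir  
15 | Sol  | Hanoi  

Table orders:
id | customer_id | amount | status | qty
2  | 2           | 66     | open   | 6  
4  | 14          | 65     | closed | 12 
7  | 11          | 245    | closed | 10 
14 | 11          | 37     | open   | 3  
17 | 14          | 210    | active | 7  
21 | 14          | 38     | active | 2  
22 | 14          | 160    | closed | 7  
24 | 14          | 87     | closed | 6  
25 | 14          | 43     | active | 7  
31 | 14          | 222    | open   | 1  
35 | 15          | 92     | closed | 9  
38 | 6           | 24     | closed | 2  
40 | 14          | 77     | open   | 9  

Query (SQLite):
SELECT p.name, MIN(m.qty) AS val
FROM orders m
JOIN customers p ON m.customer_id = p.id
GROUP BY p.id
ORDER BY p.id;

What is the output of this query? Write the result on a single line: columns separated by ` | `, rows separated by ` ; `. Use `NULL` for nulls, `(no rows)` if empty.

Join each orders row to its customers via customer_id.
Group joined rows by customers.id; compute MIN(m.qty) per group.
  2: ids {2} → MIN(m.qty)=6
  6: ids {38} → MIN(m.qty)=2
  11: ids {7, 14} → MIN(m.qty)=3
  14: ids {4, 17, 21, 22, 24, 25, 31, 40} → MIN(m.qty)=1
  15: ids {35} → MIN(m.qty)=9

Owen | 6 ; Uma | 2 ; Omar | 3 ; Bob | 1 ; Sol | 9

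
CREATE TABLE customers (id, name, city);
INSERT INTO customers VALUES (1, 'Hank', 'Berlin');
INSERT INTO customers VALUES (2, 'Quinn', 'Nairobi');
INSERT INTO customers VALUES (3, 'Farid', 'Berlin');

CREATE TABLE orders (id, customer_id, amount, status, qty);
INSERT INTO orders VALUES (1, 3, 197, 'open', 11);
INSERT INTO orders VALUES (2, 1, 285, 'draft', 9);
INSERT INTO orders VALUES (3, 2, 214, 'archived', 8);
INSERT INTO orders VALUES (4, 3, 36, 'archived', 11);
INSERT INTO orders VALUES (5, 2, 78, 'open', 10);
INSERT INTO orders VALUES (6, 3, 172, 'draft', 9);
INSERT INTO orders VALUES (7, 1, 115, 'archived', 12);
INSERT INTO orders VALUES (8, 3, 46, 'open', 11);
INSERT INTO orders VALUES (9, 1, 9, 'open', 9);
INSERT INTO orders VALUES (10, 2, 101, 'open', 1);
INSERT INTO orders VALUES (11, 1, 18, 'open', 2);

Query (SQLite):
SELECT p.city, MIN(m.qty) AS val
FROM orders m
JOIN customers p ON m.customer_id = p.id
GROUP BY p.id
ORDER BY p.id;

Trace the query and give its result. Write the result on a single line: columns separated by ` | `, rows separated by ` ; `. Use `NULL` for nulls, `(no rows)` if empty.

Berlin | 2 ; Nairobi | 1 ; Berlin | 9

Join each orders row to its customers via customer_id.
Group joined rows by customers.id; compute MIN(m.qty) per group.
  1: ids {2, 7, 9, 11} → MIN(m.qty)=2
  2: ids {3, 5, 10} → MIN(m.qty)=1
  3: ids {1, 4, 6, 8} → MIN(m.qty)=9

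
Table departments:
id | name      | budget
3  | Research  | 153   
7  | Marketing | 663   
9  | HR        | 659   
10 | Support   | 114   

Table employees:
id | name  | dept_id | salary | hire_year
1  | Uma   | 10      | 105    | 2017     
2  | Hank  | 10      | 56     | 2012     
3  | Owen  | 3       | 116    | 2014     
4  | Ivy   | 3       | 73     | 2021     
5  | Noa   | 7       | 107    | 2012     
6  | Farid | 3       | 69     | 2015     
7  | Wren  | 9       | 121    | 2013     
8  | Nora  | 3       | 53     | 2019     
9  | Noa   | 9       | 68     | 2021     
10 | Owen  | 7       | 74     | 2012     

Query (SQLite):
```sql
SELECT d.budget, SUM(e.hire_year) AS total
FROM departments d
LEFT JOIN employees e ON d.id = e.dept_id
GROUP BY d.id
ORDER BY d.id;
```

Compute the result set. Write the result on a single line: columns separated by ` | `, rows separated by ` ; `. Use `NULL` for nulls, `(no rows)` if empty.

LEFT JOIN keeps every departments row; unmatched ones get NULL for employees columns.
Group by departments.id and compute SUM(e.hire_year). SUM over an all-NULL group is NULL.
  3: ids {3, 4, 6, 8} → SUM(e.hire_year)=8069
  7: ids {5, 10} → SUM(e.hire_year)=4024
  9: ids {7, 9} → SUM(e.hire_year)=4034
  10: ids {1, 2} → SUM(e.hire_year)=4029

153 | 8069 ; 663 | 4024 ; 659 | 4034 ; 114 | 4029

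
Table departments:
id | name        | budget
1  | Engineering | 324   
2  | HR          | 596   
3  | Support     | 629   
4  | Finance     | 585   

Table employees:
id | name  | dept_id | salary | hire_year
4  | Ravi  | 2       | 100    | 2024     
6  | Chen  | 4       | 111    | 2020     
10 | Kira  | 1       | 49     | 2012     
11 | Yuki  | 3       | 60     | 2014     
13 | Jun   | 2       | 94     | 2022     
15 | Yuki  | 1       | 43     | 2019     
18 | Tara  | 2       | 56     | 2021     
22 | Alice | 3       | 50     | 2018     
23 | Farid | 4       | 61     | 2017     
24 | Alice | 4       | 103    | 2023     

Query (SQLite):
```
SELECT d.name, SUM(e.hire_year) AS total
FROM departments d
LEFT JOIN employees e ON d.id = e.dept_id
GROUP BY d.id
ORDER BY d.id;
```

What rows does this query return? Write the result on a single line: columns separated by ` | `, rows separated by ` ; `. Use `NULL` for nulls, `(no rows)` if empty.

Engineering | 4031 ; HR | 6067 ; Support | 4032 ; Finance | 6060

LEFT JOIN keeps every departments row; unmatched ones get NULL for employees columns.
Group by departments.id and compute SUM(e.hire_year). SUM over an all-NULL group is NULL.
  1: ids {10, 15} → SUM(e.hire_year)=4031
  2: ids {4, 13, 18} → SUM(e.hire_year)=6067
  3: ids {11, 22} → SUM(e.hire_year)=4032
  4: ids {6, 23, 24} → SUM(e.hire_year)=6060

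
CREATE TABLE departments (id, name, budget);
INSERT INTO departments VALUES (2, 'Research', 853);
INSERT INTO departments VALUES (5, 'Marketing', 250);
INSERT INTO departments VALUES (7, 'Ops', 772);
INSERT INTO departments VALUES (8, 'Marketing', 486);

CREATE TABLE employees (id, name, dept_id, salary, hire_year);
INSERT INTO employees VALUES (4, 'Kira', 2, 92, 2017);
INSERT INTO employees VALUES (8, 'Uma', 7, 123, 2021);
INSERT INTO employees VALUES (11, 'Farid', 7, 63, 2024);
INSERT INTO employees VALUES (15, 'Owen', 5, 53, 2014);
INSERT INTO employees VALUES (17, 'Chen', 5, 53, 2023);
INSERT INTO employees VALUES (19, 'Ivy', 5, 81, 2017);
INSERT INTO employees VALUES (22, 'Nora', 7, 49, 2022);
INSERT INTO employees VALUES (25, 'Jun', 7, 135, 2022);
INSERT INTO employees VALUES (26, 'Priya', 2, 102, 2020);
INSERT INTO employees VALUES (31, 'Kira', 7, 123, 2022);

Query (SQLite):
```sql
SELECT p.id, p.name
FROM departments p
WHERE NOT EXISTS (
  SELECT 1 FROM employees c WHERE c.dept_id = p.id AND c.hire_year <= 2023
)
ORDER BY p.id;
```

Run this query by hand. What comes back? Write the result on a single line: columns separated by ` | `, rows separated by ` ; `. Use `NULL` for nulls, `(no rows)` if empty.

8 | Marketing

For each departments row, check whether any employees with matching dept_id has hire_year <= 2023.
Keep rows where that is false.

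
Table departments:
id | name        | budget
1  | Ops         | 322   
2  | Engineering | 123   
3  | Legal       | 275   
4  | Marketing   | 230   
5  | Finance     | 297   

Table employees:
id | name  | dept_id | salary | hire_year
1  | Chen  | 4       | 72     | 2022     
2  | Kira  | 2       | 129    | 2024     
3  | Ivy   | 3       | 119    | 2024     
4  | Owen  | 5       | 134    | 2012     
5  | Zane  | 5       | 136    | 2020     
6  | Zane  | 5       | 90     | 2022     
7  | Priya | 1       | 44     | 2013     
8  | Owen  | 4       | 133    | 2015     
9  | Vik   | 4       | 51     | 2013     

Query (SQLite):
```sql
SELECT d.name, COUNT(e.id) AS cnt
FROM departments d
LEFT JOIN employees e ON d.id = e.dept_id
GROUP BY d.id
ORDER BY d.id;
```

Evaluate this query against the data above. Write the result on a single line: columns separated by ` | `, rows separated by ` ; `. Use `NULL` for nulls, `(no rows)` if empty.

Ops | 1 ; Engineering | 1 ; Legal | 1 ; Marketing | 3 ; Finance | 3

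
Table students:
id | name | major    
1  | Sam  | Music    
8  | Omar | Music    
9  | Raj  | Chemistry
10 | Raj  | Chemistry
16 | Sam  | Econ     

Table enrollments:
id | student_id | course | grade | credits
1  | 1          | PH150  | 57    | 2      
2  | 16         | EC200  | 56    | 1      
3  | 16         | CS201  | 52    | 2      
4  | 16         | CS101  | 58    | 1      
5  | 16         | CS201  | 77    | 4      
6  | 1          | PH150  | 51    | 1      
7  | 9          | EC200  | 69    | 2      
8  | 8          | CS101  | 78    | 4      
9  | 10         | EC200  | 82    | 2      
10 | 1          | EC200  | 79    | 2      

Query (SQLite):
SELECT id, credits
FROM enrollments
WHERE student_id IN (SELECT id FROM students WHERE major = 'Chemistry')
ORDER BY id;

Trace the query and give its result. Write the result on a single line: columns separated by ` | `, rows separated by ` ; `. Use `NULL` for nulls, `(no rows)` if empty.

7 | 2 ; 9 | 2

Inner query: students.id where major = 'Chemistry'.
Outer: keep enrollments rows whose student_id is in that set.
Inner query → {9, 10}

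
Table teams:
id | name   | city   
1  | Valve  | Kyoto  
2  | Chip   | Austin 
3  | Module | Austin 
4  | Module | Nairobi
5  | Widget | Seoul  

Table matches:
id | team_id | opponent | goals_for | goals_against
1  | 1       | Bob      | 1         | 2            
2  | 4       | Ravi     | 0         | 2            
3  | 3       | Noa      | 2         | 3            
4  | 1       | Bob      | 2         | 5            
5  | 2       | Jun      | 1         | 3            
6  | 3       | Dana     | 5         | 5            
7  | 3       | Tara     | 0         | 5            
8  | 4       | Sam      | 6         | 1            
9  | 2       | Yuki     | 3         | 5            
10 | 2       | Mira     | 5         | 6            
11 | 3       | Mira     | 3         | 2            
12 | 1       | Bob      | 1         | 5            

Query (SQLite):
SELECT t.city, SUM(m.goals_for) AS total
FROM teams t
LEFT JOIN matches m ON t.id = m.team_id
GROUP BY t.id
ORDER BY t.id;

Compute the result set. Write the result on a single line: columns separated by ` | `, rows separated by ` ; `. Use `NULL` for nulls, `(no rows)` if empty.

Kyoto | 4 ; Austin | 9 ; Austin | 10 ; Nairobi | 6 ; Seoul | NULL

LEFT JOIN keeps every teams row; unmatched ones get NULL for matches columns.
Group by teams.id and compute SUM(m.goals_for). SUM over an all-NULL group is NULL.
  1: ids {1, 4, 12} → SUM(m.goals_for)=4
  2: ids {5, 9, 10} → SUM(m.goals_for)=9
  3: ids {3, 6, 7, 11} → SUM(m.goals_for)=10
  4: ids {2, 8} → SUM(m.goals_for)=6
  5: ids {—} → SUM(m.goals_for)=NULL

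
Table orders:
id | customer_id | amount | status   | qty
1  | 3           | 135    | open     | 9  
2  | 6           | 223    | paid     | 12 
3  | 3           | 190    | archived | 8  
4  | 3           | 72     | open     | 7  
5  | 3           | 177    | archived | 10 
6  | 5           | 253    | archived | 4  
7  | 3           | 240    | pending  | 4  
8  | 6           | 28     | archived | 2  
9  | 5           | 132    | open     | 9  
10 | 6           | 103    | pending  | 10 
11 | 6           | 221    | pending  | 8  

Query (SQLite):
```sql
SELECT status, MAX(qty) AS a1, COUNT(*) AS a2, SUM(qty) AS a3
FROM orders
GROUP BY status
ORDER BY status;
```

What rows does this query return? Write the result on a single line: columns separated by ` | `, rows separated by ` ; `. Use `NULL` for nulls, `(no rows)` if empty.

archived | 10 | 4 | 24 ; open | 9 | 3 | 25 ; paid | 12 | 1 | 12 ; pending | 10 | 3 | 22

Group orders by status.
Per group compute: MAX(qty), COUNT(*), SUM(qty).
  archived: ids {3, 5, 6, 8} → MAX(qty)=10, COUNT(*)=4, SUM(qty)=24
  open: ids {1, 4, 9} → MAX(qty)=9, COUNT(*)=3, SUM(qty)=25
  paid: ids {2} → MAX(qty)=12, COUNT(*)=1, SUM(qty)=12
  pending: ids {7, 10, 11} → MAX(qty)=10, COUNT(*)=3, SUM(qty)=22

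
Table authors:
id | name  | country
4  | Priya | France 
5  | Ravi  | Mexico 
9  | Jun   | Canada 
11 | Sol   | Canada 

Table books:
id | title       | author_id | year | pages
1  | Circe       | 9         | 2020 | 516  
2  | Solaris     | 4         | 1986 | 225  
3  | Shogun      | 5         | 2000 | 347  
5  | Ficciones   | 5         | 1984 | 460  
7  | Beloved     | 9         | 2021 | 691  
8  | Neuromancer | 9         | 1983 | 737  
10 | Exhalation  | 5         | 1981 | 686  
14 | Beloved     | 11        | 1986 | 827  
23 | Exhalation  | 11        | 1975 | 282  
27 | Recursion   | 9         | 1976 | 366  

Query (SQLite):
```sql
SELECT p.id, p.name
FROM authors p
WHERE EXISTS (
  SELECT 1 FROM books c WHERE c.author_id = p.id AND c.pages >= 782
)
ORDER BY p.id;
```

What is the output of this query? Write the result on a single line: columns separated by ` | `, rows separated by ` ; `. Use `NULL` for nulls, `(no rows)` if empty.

11 | Sol

For each authors row, check whether any books with matching author_id has pages >= 782.
Keep rows where that is true.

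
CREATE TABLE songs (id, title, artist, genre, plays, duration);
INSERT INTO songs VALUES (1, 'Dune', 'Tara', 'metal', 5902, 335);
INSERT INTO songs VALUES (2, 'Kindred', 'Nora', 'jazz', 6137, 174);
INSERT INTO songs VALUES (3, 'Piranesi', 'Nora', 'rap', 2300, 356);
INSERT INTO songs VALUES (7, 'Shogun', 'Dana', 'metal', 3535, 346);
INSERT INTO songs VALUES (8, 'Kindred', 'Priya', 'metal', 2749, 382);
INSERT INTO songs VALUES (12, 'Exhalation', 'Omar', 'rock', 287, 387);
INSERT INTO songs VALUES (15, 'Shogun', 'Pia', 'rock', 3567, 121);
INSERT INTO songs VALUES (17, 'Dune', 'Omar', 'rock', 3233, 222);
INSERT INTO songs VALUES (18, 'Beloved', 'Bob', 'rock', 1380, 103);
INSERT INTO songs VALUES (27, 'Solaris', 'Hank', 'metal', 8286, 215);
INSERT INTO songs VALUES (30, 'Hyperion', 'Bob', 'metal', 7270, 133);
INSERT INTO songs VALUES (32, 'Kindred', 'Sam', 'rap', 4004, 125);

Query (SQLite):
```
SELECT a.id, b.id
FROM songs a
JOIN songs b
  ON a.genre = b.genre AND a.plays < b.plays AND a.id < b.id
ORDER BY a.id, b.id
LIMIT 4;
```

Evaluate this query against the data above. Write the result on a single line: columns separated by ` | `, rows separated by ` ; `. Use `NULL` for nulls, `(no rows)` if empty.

Pairs (a,b) with same genre, a.plays < b.plays, a.id < b.id.
genre groups: jazz:{2} metal:{1,7,8,27,30} rap:{3,32} rock:{12,15,17,18}
Ordered by (a.id, b.id); first 4.

1 | 27 ; 1 | 30 ; 3 | 32 ; 7 | 27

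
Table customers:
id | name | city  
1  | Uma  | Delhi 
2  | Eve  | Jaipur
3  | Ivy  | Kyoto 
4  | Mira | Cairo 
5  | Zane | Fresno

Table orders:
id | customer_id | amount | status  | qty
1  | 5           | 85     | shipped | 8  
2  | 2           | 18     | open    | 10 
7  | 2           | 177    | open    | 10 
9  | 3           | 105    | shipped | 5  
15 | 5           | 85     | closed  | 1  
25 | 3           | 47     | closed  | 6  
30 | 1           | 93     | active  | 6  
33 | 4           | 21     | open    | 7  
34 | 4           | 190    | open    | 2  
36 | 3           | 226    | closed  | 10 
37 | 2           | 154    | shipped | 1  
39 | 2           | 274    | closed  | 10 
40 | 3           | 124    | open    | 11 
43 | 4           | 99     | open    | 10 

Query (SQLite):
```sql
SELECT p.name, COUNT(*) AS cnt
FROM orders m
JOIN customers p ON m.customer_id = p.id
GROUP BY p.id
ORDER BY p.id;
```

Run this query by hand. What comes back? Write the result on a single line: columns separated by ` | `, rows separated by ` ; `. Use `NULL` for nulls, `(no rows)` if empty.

Uma | 1 ; Eve | 4 ; Ivy | 4 ; Mira | 3 ; Zane | 2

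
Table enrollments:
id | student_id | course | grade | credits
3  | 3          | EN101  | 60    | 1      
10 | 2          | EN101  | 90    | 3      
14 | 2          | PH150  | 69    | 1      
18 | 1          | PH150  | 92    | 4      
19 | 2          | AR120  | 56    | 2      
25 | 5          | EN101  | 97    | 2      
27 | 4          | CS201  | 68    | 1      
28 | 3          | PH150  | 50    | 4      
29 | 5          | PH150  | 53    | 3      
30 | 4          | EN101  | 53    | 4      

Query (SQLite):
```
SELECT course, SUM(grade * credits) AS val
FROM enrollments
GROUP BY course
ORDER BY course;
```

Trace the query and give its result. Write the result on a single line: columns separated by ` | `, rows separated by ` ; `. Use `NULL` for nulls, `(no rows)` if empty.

AR120 | 112 ; CS201 | 68 ; EN101 | 736 ; PH150 | 796

For each row compute grade * credits.
Group by course; take SUM of the expression per group.
  AR120: ids {19} → SUM(grade * credits)=112
  CS201: ids {27} → SUM(grade * credits)=68
  EN101: ids {3, 10, 25, 30} → SUM(grade * credits)=736
  PH150: ids {14, 18, 28, 29} → SUM(grade * credits)=796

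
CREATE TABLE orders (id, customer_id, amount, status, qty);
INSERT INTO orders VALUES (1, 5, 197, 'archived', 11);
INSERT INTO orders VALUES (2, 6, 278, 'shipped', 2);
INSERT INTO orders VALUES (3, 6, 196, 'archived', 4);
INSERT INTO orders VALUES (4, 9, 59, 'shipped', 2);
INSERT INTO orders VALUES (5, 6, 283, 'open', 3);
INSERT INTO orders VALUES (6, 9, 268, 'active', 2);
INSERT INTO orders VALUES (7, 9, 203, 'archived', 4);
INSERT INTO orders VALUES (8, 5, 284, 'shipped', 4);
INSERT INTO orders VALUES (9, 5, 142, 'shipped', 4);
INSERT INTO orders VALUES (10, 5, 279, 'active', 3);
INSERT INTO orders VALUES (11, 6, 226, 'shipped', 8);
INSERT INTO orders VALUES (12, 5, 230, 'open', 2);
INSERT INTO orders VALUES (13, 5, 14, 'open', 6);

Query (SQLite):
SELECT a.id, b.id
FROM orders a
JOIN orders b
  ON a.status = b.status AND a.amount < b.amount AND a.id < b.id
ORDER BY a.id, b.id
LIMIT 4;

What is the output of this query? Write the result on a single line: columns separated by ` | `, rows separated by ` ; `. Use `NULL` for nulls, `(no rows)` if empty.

Pairs (a,b) with same status, a.amount < b.amount, a.id < b.id.
status groups: active:{6,10} archived:{1,3,7} open:{5,12,13} shipped:{2,4,8,9,11}
Ordered by (a.id, b.id); first 4.

1 | 7 ; 2 | 8 ; 3 | 7 ; 4 | 8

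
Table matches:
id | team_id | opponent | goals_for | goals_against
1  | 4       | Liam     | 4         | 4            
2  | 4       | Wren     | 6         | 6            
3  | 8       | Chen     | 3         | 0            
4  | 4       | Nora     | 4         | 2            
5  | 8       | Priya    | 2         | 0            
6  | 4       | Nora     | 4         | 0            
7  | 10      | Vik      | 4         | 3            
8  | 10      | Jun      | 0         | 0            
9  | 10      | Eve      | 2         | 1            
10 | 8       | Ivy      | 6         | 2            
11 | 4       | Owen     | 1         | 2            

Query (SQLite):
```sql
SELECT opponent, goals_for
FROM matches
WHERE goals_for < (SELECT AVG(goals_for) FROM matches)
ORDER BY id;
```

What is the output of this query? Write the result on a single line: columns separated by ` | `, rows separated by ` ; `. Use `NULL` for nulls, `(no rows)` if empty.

Scalar subquery: AVG(goals_for) over all matches rows = 3.272727 (≈; comparison uses full precision).
Keep rows where goals_for < that value.

Chen | 3 ; Priya | 2 ; Jun | 0 ; Eve | 2 ; Owen | 1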